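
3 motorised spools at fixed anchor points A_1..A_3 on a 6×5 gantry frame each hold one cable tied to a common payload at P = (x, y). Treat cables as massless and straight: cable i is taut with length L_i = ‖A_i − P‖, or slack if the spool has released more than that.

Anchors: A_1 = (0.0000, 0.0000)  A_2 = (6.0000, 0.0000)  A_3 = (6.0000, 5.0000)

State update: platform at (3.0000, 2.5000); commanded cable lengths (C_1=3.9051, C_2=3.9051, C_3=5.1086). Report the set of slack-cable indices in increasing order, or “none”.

i=1: geometric 3.9051 vs commanded 3.9051 ⇒ taut
i=2: geometric 3.9051 vs commanded 3.9051 ⇒ taut
i=3: geometric 3.9051 vs commanded 5.1086 ⇒ slack

3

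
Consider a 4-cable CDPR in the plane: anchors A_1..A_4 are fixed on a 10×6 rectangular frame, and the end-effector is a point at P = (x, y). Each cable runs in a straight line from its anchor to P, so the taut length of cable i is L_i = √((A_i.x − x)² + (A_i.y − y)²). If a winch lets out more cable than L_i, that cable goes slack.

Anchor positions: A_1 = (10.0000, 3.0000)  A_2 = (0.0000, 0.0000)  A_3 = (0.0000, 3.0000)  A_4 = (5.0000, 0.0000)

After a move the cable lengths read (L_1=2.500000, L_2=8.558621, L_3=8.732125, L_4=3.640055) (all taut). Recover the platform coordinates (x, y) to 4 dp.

(8.5000, 1.0000)

each cable: (A_i−P)·(A_i−P) = L_i²; let q_i = ‖A_i‖²−L_i²
q_1 = 100.0000+9.0000−6.2500 = 102.7500
row 1: 20.0000x + 6.0000y = 176.0000  (q_2=-73.2500)
row 2: 20.0000x + 0.0000y = 170.0000  (q_3=-67.2500)
row 3: 10.0000x + 6.0000y = 91.0000  (q_4=11.7500)
Cramer on rows 1–2 → x = 8.5000, y = 1.0000
check cable 4: ‖A_4−P‖² = 13.2500 ≈ L_4² = 13.2500 ✓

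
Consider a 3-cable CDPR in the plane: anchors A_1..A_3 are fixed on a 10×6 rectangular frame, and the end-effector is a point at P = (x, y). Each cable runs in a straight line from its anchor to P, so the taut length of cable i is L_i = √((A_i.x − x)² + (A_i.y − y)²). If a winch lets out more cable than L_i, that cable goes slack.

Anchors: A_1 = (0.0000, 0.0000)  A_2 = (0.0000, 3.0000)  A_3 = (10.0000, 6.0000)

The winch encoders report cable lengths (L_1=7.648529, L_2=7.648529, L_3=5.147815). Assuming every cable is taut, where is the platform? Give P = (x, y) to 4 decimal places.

(7.5000, 1.5000)

circle eqns → linear via eq_j − eq_1; set c_j = A_j·A_j − L_j²
c_1 = 0.0000+0.0000−58.5000 = -58.5000
0.0000·x − 6.0000·y = c_1−c_2 = -9.0000
-20.0000·x − 12.0000·y = c_1−c_3 = -168.0000
solve first two rows → x=7.5000, y=1.5000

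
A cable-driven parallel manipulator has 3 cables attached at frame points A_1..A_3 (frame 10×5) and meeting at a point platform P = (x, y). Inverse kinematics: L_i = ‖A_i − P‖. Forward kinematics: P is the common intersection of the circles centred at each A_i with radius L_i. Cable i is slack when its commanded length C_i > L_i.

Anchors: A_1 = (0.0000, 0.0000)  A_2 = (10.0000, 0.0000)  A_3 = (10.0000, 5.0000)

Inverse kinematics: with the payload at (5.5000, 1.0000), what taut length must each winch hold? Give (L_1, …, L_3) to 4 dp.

cable 1: Δx=-5.5000, Δy=-1.0000; L_1 = √(Δx²+Δy²) = 5.5902
cable 2: Δx=4.5000, Δy=-1.0000; L_2 = √(Δx²+Δy²) = 4.6098
cable 3: Δx=4.5000, Δy=4.0000; L_3 = √(Δx²+Δy²) = 6.0208

(5.5902, 4.6098, 6.0208)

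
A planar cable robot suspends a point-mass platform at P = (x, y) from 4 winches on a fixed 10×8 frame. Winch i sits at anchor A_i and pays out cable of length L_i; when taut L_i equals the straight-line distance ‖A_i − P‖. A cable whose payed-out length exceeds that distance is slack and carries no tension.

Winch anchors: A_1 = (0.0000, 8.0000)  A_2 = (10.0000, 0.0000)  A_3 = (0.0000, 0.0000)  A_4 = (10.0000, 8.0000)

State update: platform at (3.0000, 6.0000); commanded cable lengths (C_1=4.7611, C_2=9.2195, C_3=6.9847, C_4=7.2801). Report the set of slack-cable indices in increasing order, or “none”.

i=1: geometric 3.6056 vs commanded 4.7611 ⇒ slack
i=2: geometric 9.2195 vs commanded 9.2195 ⇒ taut
i=3: geometric 6.7082 vs commanded 6.9847 ⇒ slack
i=4: geometric 7.2801 vs commanded 7.2801 ⇒ taut

1, 3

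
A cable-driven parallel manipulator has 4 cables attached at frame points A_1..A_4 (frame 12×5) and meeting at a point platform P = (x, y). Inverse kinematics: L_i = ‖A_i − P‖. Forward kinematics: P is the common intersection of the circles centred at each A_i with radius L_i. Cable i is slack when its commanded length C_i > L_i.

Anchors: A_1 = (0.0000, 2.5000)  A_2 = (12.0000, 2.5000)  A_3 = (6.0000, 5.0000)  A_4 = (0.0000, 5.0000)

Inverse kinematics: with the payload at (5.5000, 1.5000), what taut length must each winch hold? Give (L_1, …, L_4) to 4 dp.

L_1 = √((0.0000−5.5000)² + (2.5000−1.5000)²) = 5.5902
L_2 = √((12.0000−5.5000)² + (2.5000−1.5000)²) = 6.5765
L_3 = √((6.0000−5.5000)² + (5.0000−1.5000)²) = 3.5355
L_4 = √((0.0000−5.5000)² + (5.0000−1.5000)²) = 6.5192

(5.5902, 6.5765, 3.5355, 6.5192)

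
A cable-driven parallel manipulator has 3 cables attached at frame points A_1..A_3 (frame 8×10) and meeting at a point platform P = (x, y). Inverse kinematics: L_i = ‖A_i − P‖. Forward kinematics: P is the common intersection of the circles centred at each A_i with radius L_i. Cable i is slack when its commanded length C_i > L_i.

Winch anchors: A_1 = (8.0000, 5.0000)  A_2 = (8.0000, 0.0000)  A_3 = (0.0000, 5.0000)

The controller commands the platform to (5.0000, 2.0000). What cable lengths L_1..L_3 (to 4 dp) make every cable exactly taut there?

L_1 = √((8.0000−5.0000)² + (5.0000−2.0000)²) = 4.2426
L_2 = √((8.0000−5.0000)² + (0.0000−2.0000)²) = 3.6056
L_3 = √((0.0000−5.0000)² + (5.0000−2.0000)²) = 5.8310

(4.2426, 3.6056, 5.8310)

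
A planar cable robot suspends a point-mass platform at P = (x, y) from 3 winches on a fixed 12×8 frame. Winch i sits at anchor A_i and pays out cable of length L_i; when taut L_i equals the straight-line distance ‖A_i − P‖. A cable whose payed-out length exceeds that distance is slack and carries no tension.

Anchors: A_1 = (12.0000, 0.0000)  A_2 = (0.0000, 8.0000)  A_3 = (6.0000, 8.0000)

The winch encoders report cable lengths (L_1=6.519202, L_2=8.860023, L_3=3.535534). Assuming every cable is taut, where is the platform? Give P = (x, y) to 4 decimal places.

(8.5000, 5.5000)

circle eqns → linear via eq_j − eq_1; set k_j = A_j·A_j − L_j²
k_1 = 144.0000+0.0000−42.5000 = 101.5000
24.0000·x − 16.0000·y = k_1−k_2 = 116.0000
12.0000·x − 16.0000·y = k_1−k_3 = 14.0000
solve first two rows → x=8.5000, y=5.5000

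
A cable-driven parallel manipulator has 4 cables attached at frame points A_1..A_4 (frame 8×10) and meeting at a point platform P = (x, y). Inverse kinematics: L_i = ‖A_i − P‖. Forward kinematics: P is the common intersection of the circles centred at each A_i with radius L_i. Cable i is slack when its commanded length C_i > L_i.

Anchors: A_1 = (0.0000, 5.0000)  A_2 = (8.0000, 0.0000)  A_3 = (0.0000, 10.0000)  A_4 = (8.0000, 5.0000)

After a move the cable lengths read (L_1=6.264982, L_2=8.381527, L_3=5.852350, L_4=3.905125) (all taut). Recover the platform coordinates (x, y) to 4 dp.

circle eqns → linear via eq_j − eq_1; set k_j = A_j·A_j − L_j²
k_1 = 0.0000+25.0000−39.2500 = -14.2500
-16.0000·x + 10.0000·y = k_1−k_2 = -8.0000
0.0000·x − 10.0000·y = k_1−k_3 = -80.0000
-16.0000·x + 0.0000·y = k_1−k_4 = -88.0000
solve first two rows → x=5.5000, y=8.0000
check cable 4: ‖A_4−P‖² = 15.2500 ≈ L_4² = 15.2500 ✓

(5.5000, 8.0000)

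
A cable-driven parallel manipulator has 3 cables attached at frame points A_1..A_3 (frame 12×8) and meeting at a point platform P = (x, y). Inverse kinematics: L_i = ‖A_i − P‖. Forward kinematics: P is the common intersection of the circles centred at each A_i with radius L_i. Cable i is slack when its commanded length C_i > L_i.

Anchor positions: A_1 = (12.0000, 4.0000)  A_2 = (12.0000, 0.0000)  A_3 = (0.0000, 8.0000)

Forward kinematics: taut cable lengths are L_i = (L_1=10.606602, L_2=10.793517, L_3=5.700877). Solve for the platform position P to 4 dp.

circle eqns → linear via eq_j − eq_1; set q_j = A_j·A_j − L_j²
q_1 = 144.0000+16.0000−112.5000 = 47.5000
0.0000·x + 8.0000·y = q_1−q_2 = 20.0000
24.0000·x − 8.0000·y = q_1−q_3 = 16.0000
solve first two rows → x=1.5000, y=2.5000

(1.5000, 2.5000)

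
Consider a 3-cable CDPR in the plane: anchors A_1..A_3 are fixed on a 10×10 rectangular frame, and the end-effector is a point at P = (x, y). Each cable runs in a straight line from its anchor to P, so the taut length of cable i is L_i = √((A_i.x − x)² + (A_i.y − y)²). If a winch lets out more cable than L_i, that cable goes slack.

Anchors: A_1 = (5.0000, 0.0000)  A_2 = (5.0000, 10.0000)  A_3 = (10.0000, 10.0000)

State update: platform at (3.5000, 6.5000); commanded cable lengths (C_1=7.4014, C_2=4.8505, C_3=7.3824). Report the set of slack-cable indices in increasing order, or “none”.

cable 1: √((1.5000)²+(-6.5000)²)=6.6708, C_1=7.4014: slack
cable 2: √((1.5000)²+(3.5000)²)=3.8079, C_2=4.8505: slack
cable 3: √((6.5000)²+(3.5000)²)=7.3824, C_3=7.3824: taut

1, 2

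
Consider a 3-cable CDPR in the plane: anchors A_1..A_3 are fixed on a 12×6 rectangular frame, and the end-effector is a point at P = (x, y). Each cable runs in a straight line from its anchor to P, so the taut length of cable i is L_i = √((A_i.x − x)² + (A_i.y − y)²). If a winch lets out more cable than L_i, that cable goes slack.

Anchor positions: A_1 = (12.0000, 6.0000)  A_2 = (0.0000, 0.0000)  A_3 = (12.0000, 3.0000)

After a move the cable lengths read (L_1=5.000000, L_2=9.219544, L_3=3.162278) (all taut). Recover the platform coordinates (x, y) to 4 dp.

(9.0000, 2.0000)

each cable: (A_i−P)·(A_i−P) = L_i²; let c_i = ‖A_i‖²−L_i²
c_1 = 144.0000+36.0000−25.0000 = 155.0000
row 1: 24.0000x + 12.0000y = 240.0000  (c_2=-85.0000)
row 2: 0.0000x + 6.0000y = 12.0000  (c_3=143.0000)
Cramer on rows 1–2 → x = 9.0000, y = 2.0000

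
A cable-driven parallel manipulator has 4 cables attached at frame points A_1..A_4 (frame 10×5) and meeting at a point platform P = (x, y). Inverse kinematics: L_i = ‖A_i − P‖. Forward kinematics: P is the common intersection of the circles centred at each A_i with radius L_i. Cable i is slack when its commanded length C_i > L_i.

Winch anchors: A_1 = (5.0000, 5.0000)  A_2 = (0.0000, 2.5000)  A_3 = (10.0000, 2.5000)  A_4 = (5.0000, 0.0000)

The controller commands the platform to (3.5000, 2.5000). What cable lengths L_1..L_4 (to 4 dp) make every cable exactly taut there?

(2.9155, 3.5000, 6.5000, 2.9155)

cable 1: Δx=1.5000, Δy=2.5000; L_1 = √(Δx²+Δy²) = 2.9155
cable 2: Δx=-3.5000, Δy=0.0000; L_2 = √(Δx²+Δy²) = 3.5000
cable 3: Δx=6.5000, Δy=0.0000; L_3 = √(Δx²+Δy²) = 6.5000
cable 4: Δx=1.5000, Δy=-2.5000; L_4 = √(Δx²+Δy²) = 2.9155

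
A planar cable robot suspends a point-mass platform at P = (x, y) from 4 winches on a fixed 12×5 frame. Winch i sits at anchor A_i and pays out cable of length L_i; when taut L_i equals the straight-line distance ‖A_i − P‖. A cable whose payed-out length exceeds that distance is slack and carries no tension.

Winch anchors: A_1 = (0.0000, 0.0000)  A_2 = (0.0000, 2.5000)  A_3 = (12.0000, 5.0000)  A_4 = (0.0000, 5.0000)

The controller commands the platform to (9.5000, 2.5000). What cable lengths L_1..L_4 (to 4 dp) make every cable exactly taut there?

(9.8234, 9.5000, 3.5355, 9.8234)

L_1 = √((0.0000−9.5000)² + (0.0000−2.5000)²) = 9.8234
L_2 = √((0.0000−9.5000)² + (2.5000−2.5000)²) = 9.5000
L_3 = √((12.0000−9.5000)² + (5.0000−2.5000)²) = 3.5355
L_4 = √((0.0000−9.5000)² + (5.0000−2.5000)²) = 9.8234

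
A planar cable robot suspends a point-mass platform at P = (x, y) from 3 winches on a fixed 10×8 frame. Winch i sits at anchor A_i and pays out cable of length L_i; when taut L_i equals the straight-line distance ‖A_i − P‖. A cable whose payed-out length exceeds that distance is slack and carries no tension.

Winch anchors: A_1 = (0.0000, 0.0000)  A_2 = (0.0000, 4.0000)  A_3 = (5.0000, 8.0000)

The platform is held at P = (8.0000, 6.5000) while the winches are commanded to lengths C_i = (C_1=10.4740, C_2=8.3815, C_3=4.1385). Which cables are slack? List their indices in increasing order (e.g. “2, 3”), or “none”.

1, 3

i=1: geometric 10.3078 vs commanded 10.4740 ⇒ slack
i=2: geometric 8.3815 vs commanded 8.3815 ⇒ taut
i=3: geometric 3.3541 vs commanded 4.1385 ⇒ slack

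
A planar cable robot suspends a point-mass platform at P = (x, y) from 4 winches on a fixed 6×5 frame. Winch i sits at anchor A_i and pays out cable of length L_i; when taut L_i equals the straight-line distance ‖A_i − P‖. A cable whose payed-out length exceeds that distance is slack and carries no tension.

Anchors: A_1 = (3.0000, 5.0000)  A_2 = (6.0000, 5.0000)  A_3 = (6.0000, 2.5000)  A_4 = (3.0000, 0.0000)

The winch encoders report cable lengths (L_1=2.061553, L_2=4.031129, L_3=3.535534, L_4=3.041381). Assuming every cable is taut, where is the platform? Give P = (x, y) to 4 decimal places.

(2.5000, 3.0000)

each cable: (A_i−P)·(A_i−P) = L_i²; let q_i = ‖A_i‖²−L_i²
q_1 = 9.0000+25.0000−4.2500 = 29.7500
row 1: -6.0000x + 0.0000y = -15.0000  (q_2=44.7500)
row 2: -6.0000x + 5.0000y = 0.0000  (q_3=29.7500)
row 3: 0.0000x + 10.0000y = 30.0000  (q_4=-0.2500)
Cramer on rows 1–2 → x = 2.5000, y = 3.0000
check cable 4: ‖A_4−P‖² = 9.2500 ≈ L_4² = 9.2500 ✓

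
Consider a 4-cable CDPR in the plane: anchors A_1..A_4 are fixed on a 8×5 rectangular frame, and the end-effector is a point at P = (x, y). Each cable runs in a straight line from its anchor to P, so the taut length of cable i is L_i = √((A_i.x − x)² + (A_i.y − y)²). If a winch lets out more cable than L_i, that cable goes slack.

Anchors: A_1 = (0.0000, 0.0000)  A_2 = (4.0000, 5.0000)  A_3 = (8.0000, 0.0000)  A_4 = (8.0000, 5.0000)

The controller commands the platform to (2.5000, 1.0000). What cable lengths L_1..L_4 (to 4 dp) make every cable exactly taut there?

(2.6926, 4.2720, 5.5902, 6.8007)

L_1: Δ = A_1−P = (-2.5000, -1.0000) → ‖Δ‖ = √7.2500 = 2.6926
L_2: Δ = A_2−P = (1.5000, 4.0000) → ‖Δ‖ = √18.2500 = 4.2720
L_3: Δ = A_3−P = (5.5000, -1.0000) → ‖Δ‖ = √31.2500 = 5.5902
L_4: Δ = A_4−P = (5.5000, 4.0000) → ‖Δ‖ = √46.2500 = 6.8007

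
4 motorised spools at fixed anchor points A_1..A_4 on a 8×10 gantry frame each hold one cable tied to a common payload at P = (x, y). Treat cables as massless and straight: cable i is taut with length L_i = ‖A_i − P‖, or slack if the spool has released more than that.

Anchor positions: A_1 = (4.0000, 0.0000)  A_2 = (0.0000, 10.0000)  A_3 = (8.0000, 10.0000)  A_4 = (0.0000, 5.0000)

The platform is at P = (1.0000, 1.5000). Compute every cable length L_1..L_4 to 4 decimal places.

(3.3541, 8.5586, 11.0114, 3.6401)

cable 1: Δx=3.0000, Δy=-1.5000; L_1 = √(Δx²+Δy²) = 3.3541
cable 2: Δx=-1.0000, Δy=8.5000; L_2 = √(Δx²+Δy²) = 8.5586
cable 3: Δx=7.0000, Δy=8.5000; L_3 = √(Δx²+Δy²) = 11.0114
cable 4: Δx=-1.0000, Δy=3.5000; L_4 = √(Δx²+Δy²) = 3.6401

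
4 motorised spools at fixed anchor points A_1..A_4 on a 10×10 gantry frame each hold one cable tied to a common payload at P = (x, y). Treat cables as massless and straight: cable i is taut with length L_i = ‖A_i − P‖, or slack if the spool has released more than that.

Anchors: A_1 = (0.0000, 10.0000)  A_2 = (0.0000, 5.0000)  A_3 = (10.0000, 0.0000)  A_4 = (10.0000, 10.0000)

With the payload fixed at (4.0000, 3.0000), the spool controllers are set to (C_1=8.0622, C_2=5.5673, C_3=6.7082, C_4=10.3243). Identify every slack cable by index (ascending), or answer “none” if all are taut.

2, 4

i=1: geometric 8.0623 vs commanded 8.0622 ⇒ taut
i=2: geometric 4.4721 vs commanded 5.5673 ⇒ slack
i=3: geometric 6.7082 vs commanded 6.7082 ⇒ taut
i=4: geometric 9.2195 vs commanded 10.3243 ⇒ slack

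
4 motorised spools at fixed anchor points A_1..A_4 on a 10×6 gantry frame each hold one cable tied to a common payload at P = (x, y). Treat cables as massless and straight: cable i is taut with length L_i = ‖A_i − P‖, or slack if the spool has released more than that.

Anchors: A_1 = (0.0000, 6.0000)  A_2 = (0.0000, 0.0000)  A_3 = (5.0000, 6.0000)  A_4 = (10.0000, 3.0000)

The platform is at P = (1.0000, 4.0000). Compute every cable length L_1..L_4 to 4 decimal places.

L_1: Δ = A_1−P = (-1.0000, 2.0000) → ‖Δ‖ = √5.0000 = 2.2361
L_2: Δ = A_2−P = (-1.0000, -4.0000) → ‖Δ‖ = √17.0000 = 4.1231
L_3: Δ = A_3−P = (4.0000, 2.0000) → ‖Δ‖ = √20.0000 = 4.4721
L_4: Δ = A_4−P = (9.0000, -1.0000) → ‖Δ‖ = √82.0000 = 9.0554

(2.2361, 4.1231, 4.4721, 9.0554)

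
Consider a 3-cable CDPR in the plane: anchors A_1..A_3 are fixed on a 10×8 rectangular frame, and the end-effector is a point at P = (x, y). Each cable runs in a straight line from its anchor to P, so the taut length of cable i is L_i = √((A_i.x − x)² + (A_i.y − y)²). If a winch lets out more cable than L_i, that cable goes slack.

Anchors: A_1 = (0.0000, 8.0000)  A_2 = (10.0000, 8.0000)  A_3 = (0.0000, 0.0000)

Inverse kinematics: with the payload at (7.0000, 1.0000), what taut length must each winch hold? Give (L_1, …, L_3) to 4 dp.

L_1 = √((0.0000−7.0000)² + (8.0000−1.0000)²) = 9.8995
L_2 = √((10.0000−7.0000)² + (8.0000−1.0000)²) = 7.6158
L_3 = √((0.0000−7.0000)² + (0.0000−1.0000)²) = 7.0711

(9.8995, 7.6158, 7.0711)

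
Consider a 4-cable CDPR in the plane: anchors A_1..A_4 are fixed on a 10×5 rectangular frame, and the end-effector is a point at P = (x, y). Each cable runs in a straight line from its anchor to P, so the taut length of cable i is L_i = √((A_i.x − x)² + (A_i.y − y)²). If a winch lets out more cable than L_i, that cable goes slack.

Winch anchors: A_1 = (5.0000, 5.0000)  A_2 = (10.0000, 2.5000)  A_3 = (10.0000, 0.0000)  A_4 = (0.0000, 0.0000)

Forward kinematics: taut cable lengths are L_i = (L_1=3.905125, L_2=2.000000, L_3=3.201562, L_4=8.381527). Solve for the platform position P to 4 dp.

(8.0000, 2.5000)

circle eqns → linear via eq_j − eq_1; set c_j = A_j·A_j − L_j²
c_1 = 25.0000+25.0000−15.2500 = 34.7500
-10.0000·x + 5.0000·y = c_1−c_2 = -67.5000
-10.0000·x + 10.0000·y = c_1−c_3 = -55.0000
10.0000·x + 10.0000·y = c_1−c_4 = 105.0000
solve first two rows → x=8.0000, y=2.5000
check cable 4: ‖A_4−P‖² = 70.2500 ≈ L_4² = 70.2500 ✓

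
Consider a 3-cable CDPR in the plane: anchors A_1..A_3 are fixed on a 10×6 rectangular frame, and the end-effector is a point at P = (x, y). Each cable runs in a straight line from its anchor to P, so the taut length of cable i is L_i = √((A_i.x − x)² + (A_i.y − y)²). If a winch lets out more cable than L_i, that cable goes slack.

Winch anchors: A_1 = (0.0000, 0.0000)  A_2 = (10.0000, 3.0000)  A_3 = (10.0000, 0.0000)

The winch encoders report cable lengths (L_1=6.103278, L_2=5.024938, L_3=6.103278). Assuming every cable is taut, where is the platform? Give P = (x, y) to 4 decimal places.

(5.0000, 3.5000)

circle eqns → linear via eq_j − eq_1; set c_j = A_j·A_j − L_j²
c_1 = 0.0000+0.0000−37.2500 = -37.2500
-20.0000·x − 6.0000·y = c_1−c_2 = -121.0000
-20.0000·x + 0.0000·y = c_1−c_3 = -100.0000
solve first two rows → x=5.0000, y=3.5000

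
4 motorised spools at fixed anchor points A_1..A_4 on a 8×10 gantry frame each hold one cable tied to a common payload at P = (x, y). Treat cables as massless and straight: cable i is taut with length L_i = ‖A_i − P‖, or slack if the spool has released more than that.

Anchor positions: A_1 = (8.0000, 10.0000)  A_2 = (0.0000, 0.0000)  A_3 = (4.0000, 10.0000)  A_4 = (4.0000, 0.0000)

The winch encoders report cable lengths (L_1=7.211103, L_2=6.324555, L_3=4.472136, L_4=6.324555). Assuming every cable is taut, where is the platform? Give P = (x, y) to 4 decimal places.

expand ‖A_i−P‖²=L_i² and subtract eq 1 (k_i ≔ ‖A_i‖²−L_i²)
k_1 = 64.0000+100.0000−52.0000 = 112.0000
eq1−eq2 → [16.0000  20.0000]·P = 152.0000
eq1−eq3 → [8.0000  0.0000]·P = 16.0000
eq1−eq4 → [8.0000  20.0000]·P = 136.0000
2×2 solve → P = (2.0000, 6.0000)
check cable 4: ‖A_4−P‖² = 40.0000 ≈ L_4² = 40.0000 ✓

(2.0000, 6.0000)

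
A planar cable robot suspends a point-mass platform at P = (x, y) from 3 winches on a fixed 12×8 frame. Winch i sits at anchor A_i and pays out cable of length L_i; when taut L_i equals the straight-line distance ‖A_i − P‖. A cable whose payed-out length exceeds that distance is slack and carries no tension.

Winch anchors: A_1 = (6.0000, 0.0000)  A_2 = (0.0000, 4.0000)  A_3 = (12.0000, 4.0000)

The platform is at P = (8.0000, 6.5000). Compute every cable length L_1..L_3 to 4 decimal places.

L_1: Δ = A_1−P = (-2.0000, -6.5000) → ‖Δ‖ = √46.2500 = 6.8007
L_2: Δ = A_2−P = (-8.0000, -2.5000) → ‖Δ‖ = √70.2500 = 8.3815
L_3: Δ = A_3−P = (4.0000, -2.5000) → ‖Δ‖ = √22.2500 = 4.7170

(6.8007, 8.3815, 4.7170)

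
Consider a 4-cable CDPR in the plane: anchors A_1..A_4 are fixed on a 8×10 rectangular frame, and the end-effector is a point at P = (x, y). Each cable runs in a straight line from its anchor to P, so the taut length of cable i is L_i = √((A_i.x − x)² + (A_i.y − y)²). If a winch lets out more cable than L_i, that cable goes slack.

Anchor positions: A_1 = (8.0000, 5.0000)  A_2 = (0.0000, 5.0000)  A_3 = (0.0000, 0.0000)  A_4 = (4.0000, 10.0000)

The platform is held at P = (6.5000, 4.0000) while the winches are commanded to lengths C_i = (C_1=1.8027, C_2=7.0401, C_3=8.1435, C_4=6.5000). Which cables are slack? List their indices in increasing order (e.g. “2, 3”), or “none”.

i=1: geometric 1.8028 vs commanded 1.8027 ⇒ taut
i=2: geometric 6.5765 vs commanded 7.0401 ⇒ slack
i=3: geometric 7.6322 vs commanded 8.1435 ⇒ slack
i=4: geometric 6.5000 vs commanded 6.5000 ⇒ taut

2, 3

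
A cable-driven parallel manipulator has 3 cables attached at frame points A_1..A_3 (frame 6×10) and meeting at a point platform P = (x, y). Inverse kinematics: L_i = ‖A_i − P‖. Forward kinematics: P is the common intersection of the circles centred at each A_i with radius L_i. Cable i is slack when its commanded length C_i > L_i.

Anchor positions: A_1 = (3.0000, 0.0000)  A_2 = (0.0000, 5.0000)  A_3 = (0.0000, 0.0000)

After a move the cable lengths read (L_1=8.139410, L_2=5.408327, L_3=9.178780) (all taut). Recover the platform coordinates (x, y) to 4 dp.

(4.5000, 8.0000)

each cable: (A_i−P)·(A_i−P) = L_i²; let c_i = ‖A_i‖²−L_i²
c_1 = 9.0000+0.0000−66.2500 = -57.2500
row 1: 6.0000x − 10.0000y = -53.0000  (c_2=-4.2500)
row 2: 6.0000x + 0.0000y = 27.0000  (c_3=-84.2500)
Cramer on rows 1–2 → x = 4.5000, y = 8.0000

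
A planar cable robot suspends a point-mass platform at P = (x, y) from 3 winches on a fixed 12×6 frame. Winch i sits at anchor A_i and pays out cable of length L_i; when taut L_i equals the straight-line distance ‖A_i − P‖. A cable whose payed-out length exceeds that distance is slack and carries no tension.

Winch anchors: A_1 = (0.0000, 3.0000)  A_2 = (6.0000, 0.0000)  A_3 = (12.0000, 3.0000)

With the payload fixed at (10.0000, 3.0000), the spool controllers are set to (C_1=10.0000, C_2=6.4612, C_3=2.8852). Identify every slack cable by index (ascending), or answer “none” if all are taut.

cable 1: L_1 = ‖A_1−P‖ = 10.0000;  C_1 = 10.0000 → taut
cable 2: L_2 = ‖A_2−P‖ = 5.0000;  C_2 = 6.4612 → slack
cable 3: L_3 = ‖A_3−P‖ = 2.0000;  C_3 = 2.8852 → slack

2, 3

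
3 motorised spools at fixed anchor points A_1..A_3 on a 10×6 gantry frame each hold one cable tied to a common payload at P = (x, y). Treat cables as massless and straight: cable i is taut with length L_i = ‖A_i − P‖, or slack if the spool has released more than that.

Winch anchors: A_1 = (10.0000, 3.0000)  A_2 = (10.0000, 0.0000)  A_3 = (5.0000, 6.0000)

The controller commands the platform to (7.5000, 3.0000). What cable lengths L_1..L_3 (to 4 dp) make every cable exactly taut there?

L_1 = √((10.0000−7.5000)² + (3.0000−3.0000)²) = 2.5000
L_2 = √((10.0000−7.5000)² + (0.0000−3.0000)²) = 3.9051
L_3 = √((5.0000−7.5000)² + (6.0000−3.0000)²) = 3.9051

(2.5000, 3.9051, 3.9051)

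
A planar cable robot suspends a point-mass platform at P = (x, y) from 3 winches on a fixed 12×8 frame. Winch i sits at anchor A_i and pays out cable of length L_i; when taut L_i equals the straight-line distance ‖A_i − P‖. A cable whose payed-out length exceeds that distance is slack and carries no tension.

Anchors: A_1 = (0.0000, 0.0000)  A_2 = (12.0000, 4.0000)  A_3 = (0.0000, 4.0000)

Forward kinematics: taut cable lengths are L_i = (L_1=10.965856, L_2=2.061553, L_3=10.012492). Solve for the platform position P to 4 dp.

(10.0000, 4.5000)

circle eqns → linear via eq_j − eq_1; set k_j = A_j·A_j − L_j²
k_1 = 0.0000+0.0000−120.2500 = -120.2500
-24.0000·x − 8.0000·y = k_1−k_2 = -276.0000
0.0000·x − 8.0000·y = k_1−k_3 = -36.0000
solve first two rows → x=10.0000, y=4.5000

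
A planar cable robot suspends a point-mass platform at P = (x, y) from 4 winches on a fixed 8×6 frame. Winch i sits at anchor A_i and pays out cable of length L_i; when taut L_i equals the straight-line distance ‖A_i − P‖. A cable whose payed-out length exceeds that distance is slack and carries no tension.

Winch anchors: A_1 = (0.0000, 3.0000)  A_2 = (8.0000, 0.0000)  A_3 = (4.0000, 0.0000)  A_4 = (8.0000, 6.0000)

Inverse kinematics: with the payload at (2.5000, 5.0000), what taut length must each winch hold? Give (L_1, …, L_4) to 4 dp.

cable 1: Δx=-2.5000, Δy=-2.0000; L_1 = √(Δx²+Δy²) = 3.2016
cable 2: Δx=5.5000, Δy=-5.0000; L_2 = √(Δx²+Δy²) = 7.4330
cable 3: Δx=1.5000, Δy=-5.0000; L_3 = √(Δx²+Δy²) = 5.2202
cable 4: Δx=5.5000, Δy=1.0000; L_4 = √(Δx²+Δy²) = 5.5902

(3.2016, 7.4330, 5.2202, 5.5902)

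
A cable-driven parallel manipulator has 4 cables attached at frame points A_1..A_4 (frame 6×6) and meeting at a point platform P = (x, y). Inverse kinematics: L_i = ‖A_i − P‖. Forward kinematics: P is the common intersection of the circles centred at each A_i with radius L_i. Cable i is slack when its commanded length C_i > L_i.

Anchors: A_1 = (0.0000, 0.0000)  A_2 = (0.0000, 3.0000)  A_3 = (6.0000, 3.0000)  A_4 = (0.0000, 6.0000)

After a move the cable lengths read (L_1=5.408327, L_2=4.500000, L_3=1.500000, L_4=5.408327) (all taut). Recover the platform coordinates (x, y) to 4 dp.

(4.5000, 3.0000)

circle eqns → linear via eq_j − eq_1; set k_j = A_j·A_j − L_j²
k_1 = 0.0000+0.0000−29.2500 = -29.2500
0.0000·x − 6.0000·y = k_1−k_2 = -18.0000
-12.0000·x − 6.0000·y = k_1−k_3 = -72.0000
0.0000·x − 12.0000·y = k_1−k_4 = -36.0000
solve first two rows → x=4.5000, y=3.0000
check cable 4: ‖A_4−P‖² = 29.2500 ≈ L_4² = 29.2500 ✓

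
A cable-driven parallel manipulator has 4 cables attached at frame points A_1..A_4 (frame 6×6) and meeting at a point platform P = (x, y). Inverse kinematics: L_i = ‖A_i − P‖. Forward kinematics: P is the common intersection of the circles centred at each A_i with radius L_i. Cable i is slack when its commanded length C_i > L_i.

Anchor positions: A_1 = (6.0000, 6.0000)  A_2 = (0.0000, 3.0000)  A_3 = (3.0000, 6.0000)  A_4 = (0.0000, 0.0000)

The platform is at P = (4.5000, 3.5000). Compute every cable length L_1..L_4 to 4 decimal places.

(2.9155, 4.5277, 2.9155, 5.7009)

L_1 = √((6.0000−4.5000)² + (6.0000−3.5000)²) = 2.9155
L_2 = √((0.0000−4.5000)² + (3.0000−3.5000)²) = 4.5277
L_3 = √((3.0000−4.5000)² + (6.0000−3.5000)²) = 2.9155
L_4 = √((0.0000−4.5000)² + (0.0000−3.5000)²) = 5.7009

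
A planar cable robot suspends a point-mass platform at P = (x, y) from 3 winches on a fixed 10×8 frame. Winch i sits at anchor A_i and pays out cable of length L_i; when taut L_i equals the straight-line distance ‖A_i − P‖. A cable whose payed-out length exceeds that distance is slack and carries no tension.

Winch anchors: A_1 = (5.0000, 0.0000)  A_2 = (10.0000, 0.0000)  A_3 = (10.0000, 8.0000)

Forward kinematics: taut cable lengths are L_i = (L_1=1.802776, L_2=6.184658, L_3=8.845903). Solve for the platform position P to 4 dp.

(4.0000, 1.5000)

expand ‖A_i−P‖²=L_i² and subtract eq 1 (c_i ≔ ‖A_i‖²−L_i²)
c_1 = 25.0000+0.0000−3.2500 = 21.7500
eq1−eq2 → [-10.0000  0.0000]·P = -40.0000
eq1−eq3 → [-10.0000  -16.0000]·P = -64.0000
2×2 solve → P = (4.0000, 1.5000)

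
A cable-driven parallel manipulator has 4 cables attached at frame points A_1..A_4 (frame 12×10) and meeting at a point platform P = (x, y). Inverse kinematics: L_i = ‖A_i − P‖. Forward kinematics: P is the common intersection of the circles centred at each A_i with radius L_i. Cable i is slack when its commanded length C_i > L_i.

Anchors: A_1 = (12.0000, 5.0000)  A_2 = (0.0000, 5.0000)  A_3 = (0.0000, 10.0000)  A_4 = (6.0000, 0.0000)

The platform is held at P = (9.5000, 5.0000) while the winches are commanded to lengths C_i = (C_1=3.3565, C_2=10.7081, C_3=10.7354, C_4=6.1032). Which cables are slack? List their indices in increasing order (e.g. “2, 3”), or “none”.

1, 2

cable 1: √((2.5000)²+(0.0000)²)=2.5000, C_1=3.3565: slack
cable 2: √((-9.5000)²+(0.0000)²)=9.5000, C_2=10.7081: slack
cable 3: √((-9.5000)²+(5.0000)²)=10.7355, C_3=10.7354: taut
cable 4: √((-3.5000)²+(-5.0000)²)=6.1033, C_4=6.1032: taut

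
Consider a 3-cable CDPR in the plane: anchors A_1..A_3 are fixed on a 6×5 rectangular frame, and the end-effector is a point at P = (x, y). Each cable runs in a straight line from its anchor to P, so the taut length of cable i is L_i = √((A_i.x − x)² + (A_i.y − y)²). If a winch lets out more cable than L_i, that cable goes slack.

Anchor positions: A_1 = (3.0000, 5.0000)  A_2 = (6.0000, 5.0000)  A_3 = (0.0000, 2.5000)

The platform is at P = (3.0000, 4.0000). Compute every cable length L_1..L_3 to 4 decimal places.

(1.0000, 3.1623, 3.3541)

cable 1: Δx=0.0000, Δy=1.0000; L_1 = √(Δx²+Δy²) = 1.0000
cable 2: Δx=3.0000, Δy=1.0000; L_2 = √(Δx²+Δy²) = 3.1623
cable 3: Δx=-3.0000, Δy=-1.5000; L_3 = √(Δx²+Δy²) = 3.3541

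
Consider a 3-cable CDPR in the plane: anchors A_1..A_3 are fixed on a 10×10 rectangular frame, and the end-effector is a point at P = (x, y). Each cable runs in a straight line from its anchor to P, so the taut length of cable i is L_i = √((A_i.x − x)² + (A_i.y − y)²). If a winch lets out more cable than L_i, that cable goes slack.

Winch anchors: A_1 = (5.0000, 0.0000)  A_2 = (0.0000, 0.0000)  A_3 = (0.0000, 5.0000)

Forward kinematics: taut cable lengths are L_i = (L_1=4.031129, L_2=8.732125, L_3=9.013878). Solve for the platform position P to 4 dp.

circle eqns → linear via eq_j − eq_1; set k_j = A_j·A_j − L_j²
k_1 = 25.0000+0.0000−16.2500 = 8.7500
10.0000·x + 0.0000·y = k_1−k_2 = 85.0000
10.0000·x − 10.0000·y = k_1−k_3 = 65.0000
solve first two rows → x=8.5000, y=2.0000

(8.5000, 2.0000)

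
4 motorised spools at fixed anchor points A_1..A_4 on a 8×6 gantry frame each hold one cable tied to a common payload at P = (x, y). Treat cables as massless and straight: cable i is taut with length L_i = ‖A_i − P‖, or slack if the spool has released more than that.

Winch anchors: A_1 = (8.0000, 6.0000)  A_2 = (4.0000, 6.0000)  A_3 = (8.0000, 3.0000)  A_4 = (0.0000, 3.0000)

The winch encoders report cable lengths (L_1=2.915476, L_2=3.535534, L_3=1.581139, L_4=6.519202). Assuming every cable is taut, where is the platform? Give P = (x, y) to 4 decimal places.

each cable: (A_i−P)·(A_i−P) = L_i²; let c_i = ‖A_i‖²−L_i²
c_1 = 64.0000+36.0000−8.5000 = 91.5000
row 1: 8.0000x + 0.0000y = 52.0000  (c_2=39.5000)
row 2: 0.0000x + 6.0000y = 21.0000  (c_3=70.5000)
row 3: 16.0000x + 6.0000y = 125.0000  (c_4=-33.5000)
Cramer on rows 1–2 → x = 6.5000, y = 3.5000
check cable 4: ‖A_4−P‖² = 42.5000 ≈ L_4² = 42.5000 ✓

(6.5000, 3.5000)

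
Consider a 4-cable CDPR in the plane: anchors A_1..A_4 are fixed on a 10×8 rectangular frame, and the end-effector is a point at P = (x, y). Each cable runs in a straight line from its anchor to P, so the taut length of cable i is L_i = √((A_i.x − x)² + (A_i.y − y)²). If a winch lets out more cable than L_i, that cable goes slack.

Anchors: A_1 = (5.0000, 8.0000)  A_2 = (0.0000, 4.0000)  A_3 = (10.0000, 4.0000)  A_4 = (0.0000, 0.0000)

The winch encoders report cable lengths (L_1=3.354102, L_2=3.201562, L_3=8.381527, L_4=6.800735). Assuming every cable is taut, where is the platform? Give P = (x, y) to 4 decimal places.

(2.0000, 6.5000)

expand ‖A_i−P‖²=L_i² and subtract eq 1 (c_i ≔ ‖A_i‖²−L_i²)
c_1 = 25.0000+64.0000−11.2500 = 77.7500
eq1−eq2 → [10.0000  8.0000]·P = 72.0000
eq1−eq3 → [-10.0000  8.0000]·P = 32.0000
eq1−eq4 → [10.0000  16.0000]·P = 124.0000
2×2 solve → P = (2.0000, 6.5000)
check cable 4: ‖A_4−P‖² = 46.2500 ≈ L_4² = 46.2500 ✓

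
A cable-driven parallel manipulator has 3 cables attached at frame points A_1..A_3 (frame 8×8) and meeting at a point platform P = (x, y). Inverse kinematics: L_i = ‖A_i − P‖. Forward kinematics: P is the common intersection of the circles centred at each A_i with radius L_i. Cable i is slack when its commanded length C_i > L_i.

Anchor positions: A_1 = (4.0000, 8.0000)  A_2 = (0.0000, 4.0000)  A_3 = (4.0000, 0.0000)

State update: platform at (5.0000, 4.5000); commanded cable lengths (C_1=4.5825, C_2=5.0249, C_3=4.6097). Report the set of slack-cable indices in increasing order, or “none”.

1

cable 1: L_1 = ‖A_1−P‖ = 3.6401;  C_1 = 4.5825 → slack
cable 2: L_2 = ‖A_2−P‖ = 5.0249;  C_2 = 5.0249 → taut
cable 3: L_3 = ‖A_3−P‖ = 4.6098;  C_3 = 4.6097 → taut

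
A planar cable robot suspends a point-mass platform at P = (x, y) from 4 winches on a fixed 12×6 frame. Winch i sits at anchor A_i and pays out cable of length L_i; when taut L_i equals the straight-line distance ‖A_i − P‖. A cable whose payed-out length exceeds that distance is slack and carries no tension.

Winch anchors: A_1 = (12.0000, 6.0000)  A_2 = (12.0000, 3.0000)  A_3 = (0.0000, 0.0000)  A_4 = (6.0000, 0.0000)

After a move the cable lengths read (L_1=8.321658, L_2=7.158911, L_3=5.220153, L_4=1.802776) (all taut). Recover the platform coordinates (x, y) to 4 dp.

each cable: (A_i−P)·(A_i−P) = L_i²; let k_i = ‖A_i‖²−L_i²
k_1 = 144.0000+36.0000−69.2500 = 110.7500
row 1: 0.0000x + 6.0000y = 9.0000  (k_2=101.7500)
row 2: 24.0000x + 12.0000y = 138.0000  (k_3=-27.2500)
row 3: 12.0000x + 12.0000y = 78.0000  (k_4=32.7500)
Cramer on rows 1–2 → x = 5.0000, y = 1.5000
check cable 4: ‖A_4−P‖² = 3.2500 ≈ L_4² = 3.2500 ✓

(5.0000, 1.5000)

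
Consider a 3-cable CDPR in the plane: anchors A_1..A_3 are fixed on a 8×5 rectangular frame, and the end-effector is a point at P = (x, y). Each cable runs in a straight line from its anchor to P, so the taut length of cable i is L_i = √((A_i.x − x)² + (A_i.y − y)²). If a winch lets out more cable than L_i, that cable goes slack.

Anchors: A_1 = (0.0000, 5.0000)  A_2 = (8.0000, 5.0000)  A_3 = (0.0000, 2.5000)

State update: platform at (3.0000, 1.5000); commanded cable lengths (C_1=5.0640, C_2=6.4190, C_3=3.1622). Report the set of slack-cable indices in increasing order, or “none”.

1, 2

cable 1: L_1 = ‖A_1−P‖ = 4.6098;  C_1 = 5.0640 → slack
cable 2: L_2 = ‖A_2−P‖ = 6.1033;  C_2 = 6.4190 → slack
cable 3: L_3 = ‖A_3−P‖ = 3.1623;  C_3 = 3.1622 → taut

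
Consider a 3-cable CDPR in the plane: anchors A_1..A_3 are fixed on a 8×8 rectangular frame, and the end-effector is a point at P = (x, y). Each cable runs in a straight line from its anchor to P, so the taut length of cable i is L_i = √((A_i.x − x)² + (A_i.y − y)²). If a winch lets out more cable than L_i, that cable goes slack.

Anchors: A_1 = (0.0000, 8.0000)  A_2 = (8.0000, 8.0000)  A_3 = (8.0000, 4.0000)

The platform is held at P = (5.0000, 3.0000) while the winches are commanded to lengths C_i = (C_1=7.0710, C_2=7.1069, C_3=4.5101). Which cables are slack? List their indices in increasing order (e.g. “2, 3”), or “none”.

i=1: geometric 7.0711 vs commanded 7.0710 ⇒ taut
i=2: geometric 5.8310 vs commanded 7.1069 ⇒ slack
i=3: geometric 3.1623 vs commanded 4.5101 ⇒ slack

2, 3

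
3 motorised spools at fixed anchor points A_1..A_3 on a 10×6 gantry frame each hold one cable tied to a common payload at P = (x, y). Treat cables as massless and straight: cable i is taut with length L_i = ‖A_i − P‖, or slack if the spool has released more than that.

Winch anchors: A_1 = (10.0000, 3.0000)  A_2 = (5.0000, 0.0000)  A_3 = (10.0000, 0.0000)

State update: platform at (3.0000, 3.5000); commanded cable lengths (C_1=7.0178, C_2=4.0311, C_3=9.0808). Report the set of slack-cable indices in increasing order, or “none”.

cable 1: √((7.0000)²+(-0.5000)²)=7.0178, C_1=7.0178: taut
cable 2: √((2.0000)²+(-3.5000)²)=4.0311, C_2=4.0311: taut
cable 3: √((7.0000)²+(-3.5000)²)=7.8262, C_3=9.0808: slack

3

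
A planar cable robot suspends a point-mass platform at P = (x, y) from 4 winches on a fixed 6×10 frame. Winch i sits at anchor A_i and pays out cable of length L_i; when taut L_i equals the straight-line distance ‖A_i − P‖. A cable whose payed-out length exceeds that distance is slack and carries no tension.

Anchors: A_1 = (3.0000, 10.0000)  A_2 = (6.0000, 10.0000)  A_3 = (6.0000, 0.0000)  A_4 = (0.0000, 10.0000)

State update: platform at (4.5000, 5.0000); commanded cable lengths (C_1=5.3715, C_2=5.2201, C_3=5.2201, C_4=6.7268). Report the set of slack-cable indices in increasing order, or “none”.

1

cable 1: √((-1.5000)²+(5.0000)²)=5.2202, C_1=5.3715: slack
cable 2: √((1.5000)²+(5.0000)²)=5.2202, C_2=5.2201: taut
cable 3: √((1.5000)²+(-5.0000)²)=5.2202, C_3=5.2201: taut
cable 4: √((-4.5000)²+(5.0000)²)=6.7268, C_4=6.7268: taut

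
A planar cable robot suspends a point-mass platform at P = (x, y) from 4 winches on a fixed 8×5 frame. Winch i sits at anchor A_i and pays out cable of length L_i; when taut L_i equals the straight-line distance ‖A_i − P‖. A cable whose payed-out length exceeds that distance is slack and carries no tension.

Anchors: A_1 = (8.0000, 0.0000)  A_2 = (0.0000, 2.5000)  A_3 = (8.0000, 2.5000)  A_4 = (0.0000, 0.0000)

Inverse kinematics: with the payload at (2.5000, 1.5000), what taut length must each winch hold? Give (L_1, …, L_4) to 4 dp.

cable 1: Δx=5.5000, Δy=-1.5000; L_1 = √(Δx²+Δy²) = 5.7009
cable 2: Δx=-2.5000, Δy=1.0000; L_2 = √(Δx²+Δy²) = 2.6926
cable 3: Δx=5.5000, Δy=1.0000; L_3 = √(Δx²+Δy²) = 5.5902
cable 4: Δx=-2.5000, Δy=-1.5000; L_4 = √(Δx²+Δy²) = 2.9155

(5.7009, 2.6926, 5.5902, 2.9155)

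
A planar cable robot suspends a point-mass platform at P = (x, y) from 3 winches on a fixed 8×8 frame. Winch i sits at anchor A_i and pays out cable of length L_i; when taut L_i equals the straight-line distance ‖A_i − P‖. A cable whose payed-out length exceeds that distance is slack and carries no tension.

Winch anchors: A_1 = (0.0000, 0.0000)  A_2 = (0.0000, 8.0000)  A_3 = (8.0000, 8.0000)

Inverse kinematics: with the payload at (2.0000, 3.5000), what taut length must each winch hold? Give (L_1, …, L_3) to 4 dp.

L_1: Δ = A_1−P = (-2.0000, -3.5000) → ‖Δ‖ = √16.2500 = 4.0311
L_2: Δ = A_2−P = (-2.0000, 4.5000) → ‖Δ‖ = √24.2500 = 4.9244
L_3: Δ = A_3−P = (6.0000, 4.5000) → ‖Δ‖ = √56.2500 = 7.5000

(4.0311, 4.9244, 7.5000)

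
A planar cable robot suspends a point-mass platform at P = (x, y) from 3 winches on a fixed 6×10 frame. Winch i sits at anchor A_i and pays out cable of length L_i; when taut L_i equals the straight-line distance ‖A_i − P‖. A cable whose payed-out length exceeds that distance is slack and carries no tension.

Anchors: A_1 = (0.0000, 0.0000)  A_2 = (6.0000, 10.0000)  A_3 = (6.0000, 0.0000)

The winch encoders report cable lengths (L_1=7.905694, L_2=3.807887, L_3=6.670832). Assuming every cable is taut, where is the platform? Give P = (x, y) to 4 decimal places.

(4.5000, 6.5000)

each cable: (A_i−P)·(A_i−P) = L_i²; let c_i = ‖A_i‖²−L_i²
c_1 = 0.0000+0.0000−62.5000 = -62.5000
row 1: -12.0000x − 20.0000y = -184.0000  (c_2=121.5000)
row 2: -12.0000x + 0.0000y = -54.0000  (c_3=-8.5000)
Cramer on rows 1–2 → x = 4.5000, y = 6.5000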